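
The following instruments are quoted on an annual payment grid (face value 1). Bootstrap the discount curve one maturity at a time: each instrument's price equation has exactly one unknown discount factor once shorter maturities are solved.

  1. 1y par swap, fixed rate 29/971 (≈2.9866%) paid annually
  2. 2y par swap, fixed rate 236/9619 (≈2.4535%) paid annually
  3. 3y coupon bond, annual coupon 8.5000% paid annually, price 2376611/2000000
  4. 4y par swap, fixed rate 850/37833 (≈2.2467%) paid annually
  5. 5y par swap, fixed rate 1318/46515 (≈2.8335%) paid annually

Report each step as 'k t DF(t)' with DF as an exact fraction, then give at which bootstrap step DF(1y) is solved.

step 1 [1y] swap r/1=29/971: DF=(1 − 29/971·(0))/(1+29/971) = 971/1000 ≈ 0.971000
step 2 [2y] swap r/1=236/9619: DF=(1 − 236/9619·(0.971000))/(1+236/9619) = 1191/1250 ≈ 0.952800
step 3 [3y] bond c/1=17/200: DF=(2376611/2000000 − 17/200·(0.971000+0.952800))/(1+17/200) = 1889/2000 ≈ 0.944500
step 4 [4y] swap r/1=850/37833: DF=(1 − 850/37833·(0.971000+0.952800+0.944500))/(1+850/37833) = 183/200 ≈ 0.915000
step 5 [5y] swap r/1=1318/46515: DF=(1 − 1318/46515·(0.971000+0.952800+0.944500+0.915000))/(1+1318/46515) = 4341/5000 ≈ 0.868200

1 1 971/1000
2 2 1191/1250
3 3 1889/2000
4 4 183/200
5 5 4341/5000
DF(1y) is solved at step 1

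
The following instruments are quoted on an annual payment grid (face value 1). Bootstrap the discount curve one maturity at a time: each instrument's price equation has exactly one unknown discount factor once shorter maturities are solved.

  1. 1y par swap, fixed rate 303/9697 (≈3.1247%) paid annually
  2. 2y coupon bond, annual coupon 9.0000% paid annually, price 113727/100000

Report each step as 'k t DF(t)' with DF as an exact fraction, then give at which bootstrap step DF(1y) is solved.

step 1 [1y] swap r/1=303/9697: DF=(1 − 303/9697·(0))/(1+303/9697) = 9697/10000 ≈ 0.969700
step 2 [2y] bond c/1=9/100: DF=(113727/100000 − 9/100·(0.969700))/(1+9/100) = 9633/10000 ≈ 0.963300

1 1 9697/10000
2 2 9633/10000
DF(1y) is solved at step 1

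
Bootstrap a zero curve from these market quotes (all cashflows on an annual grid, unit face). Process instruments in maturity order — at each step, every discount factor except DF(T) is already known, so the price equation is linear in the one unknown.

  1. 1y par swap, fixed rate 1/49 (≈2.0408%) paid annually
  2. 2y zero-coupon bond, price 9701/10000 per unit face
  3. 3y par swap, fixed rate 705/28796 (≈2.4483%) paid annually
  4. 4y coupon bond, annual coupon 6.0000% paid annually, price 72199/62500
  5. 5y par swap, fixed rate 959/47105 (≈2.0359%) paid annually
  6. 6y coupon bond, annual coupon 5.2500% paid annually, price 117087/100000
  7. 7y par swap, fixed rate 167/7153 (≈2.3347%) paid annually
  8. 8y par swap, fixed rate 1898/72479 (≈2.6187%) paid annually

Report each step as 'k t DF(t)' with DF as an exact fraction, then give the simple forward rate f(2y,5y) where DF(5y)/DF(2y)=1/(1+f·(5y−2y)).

1 1 49/50
2 2 9701/10000
3 3 1859/2000
4 4 2317/2500
5 5 9041/10000
6 6 351/400
7 7 8497/10000
8 8 4051/5000
f(2y,5y) = ((9701/10000)/(9041/10000) − 1)/(3) = 220/9041 ≈ 2.4334%

step 1 [1y] swap r/1=1/49: DF=(1 − 1/49·(0))/(1+1/49) = 49/50 ≈ 0.980000
step 2 [2y] zero: DF = P = 9701/10000 ≈ 0.970100
step 3 [3y] swap r/1=705/28796: DF=(1 − 705/28796·(0.980000+0.970100))/(1+705/28796) = 1859/2000 ≈ 0.929500
step 4 [4y] bond c/1=3/50: DF=(72199/62500 − 3/50·(0.980000+0.970100+0.929500))/(1+3/50) = 2317/2500 ≈ 0.926800
step 5 [5y] swap r/1=959/47105: DF=(1 − 959/47105·(0.980000+0.970100+0.929500+0.926800))/(1+959/47105) = 9041/10000 ≈ 0.904100
step 6 [6y] bond c/1=21/400: DF=(117087/100000 − 21/400·(0.980000+0.970100+0.929500+0.926800+0.904100))/(1+21/400) = 351/400 ≈ 0.877500
step 7 [7y] swap r/1=167/7153: DF=(1 − 167/7153·(0.980000+0.970100+0.929500+0.926800+0.904100+0.877500))/(1+167/7153) = 8497/10000 ≈ 0.849700
step 8 [8y] swap r/1=1898/72479: DF=(1 − 1898/72479·(0.980000+0.970100+0.929500+0.926800+0.904100+0.877500+0.849700))/(1+1898/72479) = 4051/5000 ≈ 0.810200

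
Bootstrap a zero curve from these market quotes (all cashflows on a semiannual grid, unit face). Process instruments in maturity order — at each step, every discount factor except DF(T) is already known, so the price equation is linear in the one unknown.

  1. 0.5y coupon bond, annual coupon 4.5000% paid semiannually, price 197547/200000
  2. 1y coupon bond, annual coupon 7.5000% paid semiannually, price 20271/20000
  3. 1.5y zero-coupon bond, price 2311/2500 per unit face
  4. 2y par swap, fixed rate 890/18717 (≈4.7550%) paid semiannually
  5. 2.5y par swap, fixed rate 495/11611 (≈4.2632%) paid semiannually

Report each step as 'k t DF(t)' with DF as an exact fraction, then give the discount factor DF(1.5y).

1 1/2 483/500
2 1 471/500
3 3/2 2311/2500
4 2 911/1000
5 5/2 901/1000
DF(1.5y) = 2311/2500 ≈ 0.924400

step 1 [0.5y] bond c/2=9/400: DF=(197547/200000 − 9/400·(0))/(1+9/400) = 483/500 ≈ 0.966000
step 2 [1y] bond c/2=3/80: DF=(20271/20000 − 3/80·(0.966000))/(1+3/80) = 471/500 ≈ 0.942000
step 3 [1.5y] zero: DF = P = 2311/2500 ≈ 0.924400
step 4 [2y] swap r/2=445/18717: DF=(1 − 445/18717·(0.966000+0.942000+0.924400))/(1+445/18717) = 911/1000 ≈ 0.911000
step 5 [2.5y] swap r/2=495/23222: DF=(1 − 495/23222·(0.966000+0.942000+0.924400+0.911000))/(1+495/23222) = 901/1000 ≈ 0.901000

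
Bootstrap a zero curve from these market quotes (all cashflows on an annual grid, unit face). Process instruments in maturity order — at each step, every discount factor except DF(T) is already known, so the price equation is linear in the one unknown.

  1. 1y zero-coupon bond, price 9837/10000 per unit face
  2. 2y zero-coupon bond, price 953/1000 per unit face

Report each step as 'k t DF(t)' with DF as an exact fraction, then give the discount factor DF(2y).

step 1 [1y] zero: DF = P = 9837/10000 ≈ 0.983700
step 2 [2y] zero: DF = P = 953/1000 ≈ 0.953000

1 1 9837/10000
2 2 953/1000
DF(2y) = 953/1000 ≈ 0.953000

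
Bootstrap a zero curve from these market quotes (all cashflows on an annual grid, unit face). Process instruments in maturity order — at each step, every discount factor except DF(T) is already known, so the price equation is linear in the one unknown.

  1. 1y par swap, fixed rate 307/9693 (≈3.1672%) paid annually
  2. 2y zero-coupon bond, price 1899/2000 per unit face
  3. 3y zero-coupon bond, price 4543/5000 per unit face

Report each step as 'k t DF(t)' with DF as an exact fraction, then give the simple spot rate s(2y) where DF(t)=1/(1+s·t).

step 1 [1y] swap r/1=307/9693: DF=(1 − 307/9693·(0))/(1+307/9693) = 9693/10000 ≈ 0.969300
step 2 [2y] zero: DF = P = 1899/2000 ≈ 0.949500
step 3 [3y] zero: DF = P = 4543/5000 ≈ 0.908600

1 1 9693/10000
2 2 1899/2000
3 3 4543/5000
s(2y) = (1/(1899/2000) − 1)/(2) = 101/3798 ≈ 2.6593%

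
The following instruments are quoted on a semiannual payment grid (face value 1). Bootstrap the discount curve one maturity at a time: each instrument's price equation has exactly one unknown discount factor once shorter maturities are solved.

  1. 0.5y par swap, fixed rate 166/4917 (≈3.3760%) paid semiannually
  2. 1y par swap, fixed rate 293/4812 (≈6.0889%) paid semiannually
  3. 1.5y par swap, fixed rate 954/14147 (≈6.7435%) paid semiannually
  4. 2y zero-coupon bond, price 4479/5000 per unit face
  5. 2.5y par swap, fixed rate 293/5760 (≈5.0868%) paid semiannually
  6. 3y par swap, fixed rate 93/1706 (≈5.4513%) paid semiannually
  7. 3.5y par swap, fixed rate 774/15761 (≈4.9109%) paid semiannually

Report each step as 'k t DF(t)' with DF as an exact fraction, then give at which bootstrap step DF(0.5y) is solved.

1 1/2 4917/5000
2 1 4707/5000
3 3/2 4523/5000
4 2 4479/5000
5 5/2 2207/2500
6 3 532/625
7 7/2 2113/2500
DF(0.5y) is solved at step 1

step 1 [0.5y] swap r/2=83/4917: DF=(1 − 83/4917·(0))/(1+83/4917) = 4917/5000 ≈ 0.983400
step 2 [1y] swap r/2=293/9624: DF=(1 − 293/9624·(0.983400))/(1+293/9624) = 4707/5000 ≈ 0.941400
step 3 [1.5y] swap r/2=477/14147: DF=(1 − 477/14147·(0.983400+0.941400))/(1+477/14147) = 4523/5000 ≈ 0.904600
step 4 [2y] zero: DF = P = 4479/5000 ≈ 0.895800
step 5 [2.5y] swap r/2=293/11520: DF=(1 − 293/11520·(0.983400+0.941400+0.904600+0.895800))/(1+293/11520) = 2207/2500 ≈ 0.882800
step 6 [3y] swap r/2=93/3412: DF=(1 − 93/3412·(0.983400+0.941400+0.904600+0.895800+0.882800))/(1+93/3412) = 532/625 ≈ 0.851200
step 7 [3.5y] swap r/2=387/15761: DF=(1 − 387/15761·(0.983400+0.941400+0.904600+0.895800+0.882800+0.851200))/(1+387/15761) = 2113/2500 ≈ 0.845200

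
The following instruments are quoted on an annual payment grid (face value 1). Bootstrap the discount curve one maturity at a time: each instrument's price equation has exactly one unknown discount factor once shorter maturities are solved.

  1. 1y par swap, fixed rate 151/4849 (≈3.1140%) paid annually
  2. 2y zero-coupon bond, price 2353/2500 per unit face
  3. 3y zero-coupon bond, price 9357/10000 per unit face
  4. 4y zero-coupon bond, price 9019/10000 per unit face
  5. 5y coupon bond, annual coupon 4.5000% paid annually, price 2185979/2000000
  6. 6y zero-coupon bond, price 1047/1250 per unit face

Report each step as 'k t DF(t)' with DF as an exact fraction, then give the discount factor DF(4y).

1 1 4849/5000
2 2 2353/2500
3 3 9357/10000
4 4 9019/10000
5 5 1769/2000
6 6 1047/1250
DF(4y) = 9019/10000 ≈ 0.901900

step 1 [1y] swap r/1=151/4849: DF=(1 − 151/4849·(0))/(1+151/4849) = 4849/5000 ≈ 0.969800
step 2 [2y] zero: DF = P = 2353/2500 ≈ 0.941200
step 3 [3y] zero: DF = P = 9357/10000 ≈ 0.935700
step 4 [4y] zero: DF = P = 9019/10000 ≈ 0.901900
step 5 [5y] bond c/1=9/200: DF=(2185979/2000000 − 9/200·(0.969800+0.941200+0.935700+0.901900))/(1+9/200) = 1769/2000 ≈ 0.884500
step 6 [6y] zero: DF = P = 1047/1250 ≈ 0.837600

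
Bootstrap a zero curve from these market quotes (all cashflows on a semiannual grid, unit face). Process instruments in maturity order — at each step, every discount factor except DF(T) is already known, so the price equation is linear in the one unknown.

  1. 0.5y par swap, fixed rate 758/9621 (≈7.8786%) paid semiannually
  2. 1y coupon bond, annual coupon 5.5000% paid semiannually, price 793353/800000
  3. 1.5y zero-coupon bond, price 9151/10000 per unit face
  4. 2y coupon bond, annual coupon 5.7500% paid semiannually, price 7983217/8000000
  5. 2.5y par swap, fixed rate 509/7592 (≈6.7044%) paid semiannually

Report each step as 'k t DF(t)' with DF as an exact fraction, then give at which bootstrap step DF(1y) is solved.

step 1 [0.5y] swap r/2=379/9621: DF=(1 − 379/9621·(0))/(1+379/9621) = 9621/10000 ≈ 0.962100
step 2 [1y] bond c/2=11/400: DF=(793353/800000 − 11/400·(0.962100))/(1+11/400) = 4697/5000 ≈ 0.939400
step 3 [1.5y] zero: DF = P = 9151/10000 ≈ 0.915100
step 4 [2y] bond c/2=23/800: DF=(7983217/8000000 − 23/800·(0.962100+0.939400+0.915100))/(1+23/800) = 8913/10000 ≈ 0.891300
step 5 [2.5y] swap r/2=509/15184: DF=(1 − 509/15184·(0.962100+0.939400+0.915100+0.891300))/(1+509/15184) = 8473/10000 ≈ 0.847300

1 1/2 9621/10000
2 1 4697/5000
3 3/2 9151/10000
4 2 8913/10000
5 5/2 8473/10000
DF(1y) is solved at step 2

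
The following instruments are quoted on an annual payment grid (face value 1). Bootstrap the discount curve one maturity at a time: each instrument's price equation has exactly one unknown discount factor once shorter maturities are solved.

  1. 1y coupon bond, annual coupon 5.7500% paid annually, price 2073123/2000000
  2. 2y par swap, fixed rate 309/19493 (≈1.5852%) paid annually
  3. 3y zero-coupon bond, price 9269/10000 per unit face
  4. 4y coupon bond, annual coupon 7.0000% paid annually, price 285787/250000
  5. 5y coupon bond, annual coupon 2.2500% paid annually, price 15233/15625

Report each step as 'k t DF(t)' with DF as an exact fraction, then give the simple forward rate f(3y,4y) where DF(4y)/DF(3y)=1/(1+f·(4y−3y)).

step 1 [1y] bond c/1=23/400: DF=(2073123/2000000 − 23/400·(0))/(1+23/400) = 4901/5000 ≈ 0.980200
step 2 [2y] swap r/1=309/19493: DF=(1 − 309/19493·(0.980200))/(1+309/19493) = 9691/10000 ≈ 0.969100
step 3 [3y] zero: DF = P = 9269/10000 ≈ 0.926900
step 4 [4y] bond c/1=7/100: DF=(285787/250000 − 7/100·(0.980200+0.969100+0.926900))/(1+7/100) = 4401/5000 ≈ 0.880200
step 5 [5y] bond c/1=9/400: DF=(15233/15625 − 9/400·(0.980200+0.969100+0.926900+0.880200))/(1+9/400) = 2177/2500 ≈ 0.870800

1 1 4901/5000
2 2 9691/10000
3 3 9269/10000
4 4 4401/5000
5 5 2177/2500
f(3y,4y) = ((9269/10000)/(4401/5000) − 1)/(1) = 467/8802 ≈ 5.3056%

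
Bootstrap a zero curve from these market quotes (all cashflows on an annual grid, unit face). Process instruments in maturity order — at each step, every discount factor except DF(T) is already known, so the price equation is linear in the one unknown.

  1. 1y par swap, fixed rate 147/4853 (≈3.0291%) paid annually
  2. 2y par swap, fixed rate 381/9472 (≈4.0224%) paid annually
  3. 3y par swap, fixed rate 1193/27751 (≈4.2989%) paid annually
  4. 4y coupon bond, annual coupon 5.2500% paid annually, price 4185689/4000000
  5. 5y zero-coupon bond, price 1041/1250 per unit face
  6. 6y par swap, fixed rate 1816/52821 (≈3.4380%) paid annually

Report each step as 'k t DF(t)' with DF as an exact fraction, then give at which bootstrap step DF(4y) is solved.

step 1 [1y] swap r/1=147/4853: DF=(1 − 147/4853·(0))/(1+147/4853) = 4853/5000 ≈ 0.970600
step 2 [2y] swap r/1=381/9472: DF=(1 − 381/9472·(0.970600))/(1+381/9472) = 4619/5000 ≈ 0.923800
step 3 [3y] swap r/1=1193/27751: DF=(1 − 1193/27751·(0.970600+0.923800))/(1+1193/27751) = 8807/10000 ≈ 0.880700
step 4 [4y] bond c/1=21/400: DF=(4185689/4000000 − 21/400·(0.970600+0.923800+0.880700))/(1+21/400) = 4279/5000 ≈ 0.855800
step 5 [5y] zero: DF = P = 1041/1250 ≈ 0.832800
step 6 [6y] swap r/1=1816/52821: DF=(1 − 1816/52821·(0.970600+0.923800+0.880700+0.855800+0.832800))/(1+1816/52821) = 1023/1250 ≈ 0.818400

1 1 4853/5000
2 2 4619/5000
3 3 8807/10000
4 4 4279/5000
5 5 1041/1250
6 6 1023/1250
DF(4y) is solved at step 4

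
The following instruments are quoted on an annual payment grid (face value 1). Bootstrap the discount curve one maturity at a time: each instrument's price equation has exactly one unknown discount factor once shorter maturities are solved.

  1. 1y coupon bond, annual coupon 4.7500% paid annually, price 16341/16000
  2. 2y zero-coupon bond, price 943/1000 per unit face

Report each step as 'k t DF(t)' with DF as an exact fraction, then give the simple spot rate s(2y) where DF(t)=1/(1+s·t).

1 1 39/40
2 2 943/1000
s(2y) = (1/(943/1000) − 1)/(2) = 57/1886 ≈ 3.0223%

step 1 [1y] bond c/1=19/400: DF=(16341/16000 − 19/400·(0))/(1+19/400) = 39/40 ≈ 0.975000
step 2 [2y] zero: DF = P = 943/1000 ≈ 0.943000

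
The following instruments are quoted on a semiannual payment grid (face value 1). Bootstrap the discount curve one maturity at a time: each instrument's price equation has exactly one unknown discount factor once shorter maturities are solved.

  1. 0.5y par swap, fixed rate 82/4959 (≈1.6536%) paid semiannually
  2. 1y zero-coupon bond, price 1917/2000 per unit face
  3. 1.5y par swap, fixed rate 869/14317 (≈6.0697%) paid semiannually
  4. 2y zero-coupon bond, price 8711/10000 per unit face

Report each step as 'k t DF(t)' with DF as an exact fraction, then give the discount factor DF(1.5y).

1 1/2 4959/5000
2 1 1917/2000
3 3/2 9131/10000
4 2 8711/10000
DF(1.5y) = 9131/10000 ≈ 0.913100

step 1 [0.5y] swap r/2=41/4959: DF=(1 − 41/4959·(0))/(1+41/4959) = 4959/5000 ≈ 0.991800
step 2 [1y] zero: DF = P = 1917/2000 ≈ 0.958500
step 3 [1.5y] swap r/2=869/28634: DF=(1 − 869/28634·(0.991800+0.958500))/(1+869/28634) = 9131/10000 ≈ 0.913100
step 4 [2y] zero: DF = P = 8711/10000 ≈ 0.871100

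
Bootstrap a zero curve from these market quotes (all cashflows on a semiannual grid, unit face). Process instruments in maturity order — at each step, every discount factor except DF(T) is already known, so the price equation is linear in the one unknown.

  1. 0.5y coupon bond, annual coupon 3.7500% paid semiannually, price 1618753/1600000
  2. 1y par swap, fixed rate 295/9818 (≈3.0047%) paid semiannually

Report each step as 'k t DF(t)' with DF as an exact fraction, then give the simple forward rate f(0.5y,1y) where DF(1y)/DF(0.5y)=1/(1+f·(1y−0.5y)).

step 1 [0.5y] bond c/2=3/160: DF=(1618753/1600000 − 3/160·(0))/(1+3/160) = 9931/10000 ≈ 0.993100
step 2 [1y] swap r/2=295/19636: DF=(1 − 295/19636·(0.993100))/(1+295/19636) = 1941/2000 ≈ 0.970500

1 1/2 9931/10000
2 1 1941/2000
f(0.5y,1y) = ((9931/10000)/(1941/2000) − 1)/(1/2) = 452/9705 ≈ 4.6574%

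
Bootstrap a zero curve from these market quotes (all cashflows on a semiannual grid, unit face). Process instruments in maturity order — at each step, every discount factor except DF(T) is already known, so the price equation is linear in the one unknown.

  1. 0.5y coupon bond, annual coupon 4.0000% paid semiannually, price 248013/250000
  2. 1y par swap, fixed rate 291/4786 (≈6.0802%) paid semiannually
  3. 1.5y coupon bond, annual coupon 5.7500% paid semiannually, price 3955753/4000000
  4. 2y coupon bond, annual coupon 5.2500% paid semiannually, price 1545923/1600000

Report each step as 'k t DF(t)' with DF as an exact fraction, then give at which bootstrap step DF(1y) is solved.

1 1/2 4863/5000
2 1 4709/5000
3 3/2 4539/5000
4 2 8693/10000
DF(1y) is solved at step 2

step 1 [0.5y] bond c/2=1/50: DF=(248013/250000 − 1/50·(0))/(1+1/50) = 4863/5000 ≈ 0.972600
step 2 [1y] swap r/2=291/9572: DF=(1 − 291/9572·(0.972600))/(1+291/9572) = 4709/5000 ≈ 0.941800
step 3 [1.5y] bond c/2=23/800: DF=(3955753/4000000 − 23/800·(0.972600+0.941800))/(1+23/800) = 4539/5000 ≈ 0.907800
step 4 [2y] bond c/2=21/800: DF=(1545923/1600000 − 21/800·(0.972600+0.941800+0.907800))/(1+21/800) = 8693/10000 ≈ 0.869300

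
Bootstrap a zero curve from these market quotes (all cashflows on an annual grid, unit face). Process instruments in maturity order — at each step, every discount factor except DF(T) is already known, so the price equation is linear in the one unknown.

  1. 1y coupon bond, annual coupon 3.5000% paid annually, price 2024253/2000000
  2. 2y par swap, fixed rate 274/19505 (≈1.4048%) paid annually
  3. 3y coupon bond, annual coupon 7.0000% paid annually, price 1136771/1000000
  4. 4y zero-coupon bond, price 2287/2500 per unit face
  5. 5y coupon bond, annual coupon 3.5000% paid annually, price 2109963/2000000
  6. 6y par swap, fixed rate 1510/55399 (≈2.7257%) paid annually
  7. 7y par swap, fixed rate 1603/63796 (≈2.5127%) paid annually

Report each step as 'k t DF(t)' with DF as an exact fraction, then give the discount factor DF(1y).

1 1 9779/10000
2 2 4863/5000
3 3 2337/2500
4 4 2287/2500
5 5 2227/2500
6 6 849/1000
7 7 8397/10000
DF(1y) = 9779/10000 ≈ 0.977900

step 1 [1y] bond c/1=7/200: DF=(2024253/2000000 − 7/200·(0))/(1+7/200) = 9779/10000 ≈ 0.977900
step 2 [2y] swap r/1=274/19505: DF=(1 − 274/19505·(0.977900))/(1+274/19505) = 4863/5000 ≈ 0.972600
step 3 [3y] bond c/1=7/100: DF=(1136771/1000000 − 7/100·(0.977900+0.972600))/(1+7/100) = 2337/2500 ≈ 0.934800
step 4 [4y] zero: DF = P = 2287/2500 ≈ 0.914800
step 5 [5y] bond c/1=7/200: DF=(2109963/2000000 − 7/200·(0.977900+0.972600+0.934800+0.914800))/(1+7/200) = 2227/2500 ≈ 0.890800
step 6 [6y] swap r/1=1510/55399: DF=(1 − 1510/55399·(0.977900+0.972600+0.934800+0.914800+0.890800))/(1+1510/55399) = 849/1000 ≈ 0.849000
step 7 [7y] swap r/1=1603/63796: DF=(1 − 1603/63796·(0.977900+0.972600+0.934800+0.914800+0.890800+0.849000))/(1+1603/63796) = 8397/10000 ≈ 0.839700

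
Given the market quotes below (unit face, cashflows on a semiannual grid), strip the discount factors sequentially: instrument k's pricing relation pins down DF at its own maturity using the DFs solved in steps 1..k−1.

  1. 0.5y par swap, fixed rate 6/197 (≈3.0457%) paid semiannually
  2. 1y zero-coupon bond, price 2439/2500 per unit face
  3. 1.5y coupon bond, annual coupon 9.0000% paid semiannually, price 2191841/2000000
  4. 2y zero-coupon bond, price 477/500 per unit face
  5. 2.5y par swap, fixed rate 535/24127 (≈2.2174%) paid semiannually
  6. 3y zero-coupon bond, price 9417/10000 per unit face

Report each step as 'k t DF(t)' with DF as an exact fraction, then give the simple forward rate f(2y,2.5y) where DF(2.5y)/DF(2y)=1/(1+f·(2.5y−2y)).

1 1/2 197/200
2 1 2439/2500
3 3/2 9643/10000
4 2 477/500
5 5/2 1893/2000
6 3 9417/10000
f(2y,2.5y) = ((477/500)/(1893/2000) − 1)/(1/2) = 10/631 ≈ 1.5848%

step 1 [0.5y] swap r/2=3/197: DF=(1 − 3/197·(0))/(1+3/197) = 197/200 ≈ 0.985000
step 2 [1y] zero: DF = P = 2439/2500 ≈ 0.975600
step 3 [1.5y] bond c/2=9/200: DF=(2191841/2000000 − 9/200·(0.985000+0.975600))/(1+9/200) = 9643/10000 ≈ 0.964300
step 4 [2y] zero: DF = P = 477/500 ≈ 0.954000
step 5 [2.5y] swap r/2=535/48254: DF=(1 − 535/48254·(0.985000+0.975600+0.964300+0.954000))/(1+535/48254) = 1893/2000 ≈ 0.946500
step 6 [3y] zero: DF = P = 9417/10000 ≈ 0.941700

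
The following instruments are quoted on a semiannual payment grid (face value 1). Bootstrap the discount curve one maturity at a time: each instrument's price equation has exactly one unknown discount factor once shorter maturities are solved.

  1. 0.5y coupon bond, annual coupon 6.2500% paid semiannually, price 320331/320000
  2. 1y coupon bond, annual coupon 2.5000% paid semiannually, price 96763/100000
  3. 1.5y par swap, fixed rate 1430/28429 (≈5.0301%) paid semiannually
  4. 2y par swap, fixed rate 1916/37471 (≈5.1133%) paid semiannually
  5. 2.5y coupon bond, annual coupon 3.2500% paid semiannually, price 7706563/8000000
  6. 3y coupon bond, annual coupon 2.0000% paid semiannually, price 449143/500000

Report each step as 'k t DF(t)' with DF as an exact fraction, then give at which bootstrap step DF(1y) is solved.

step 1 [0.5y] bond c/2=1/32: DF=(320331/320000 − 1/32·(0))/(1+1/32) = 9707/10000 ≈ 0.970700
step 2 [1y] bond c/2=1/80: DF=(96763/100000 − 1/80·(0.970700))/(1+1/80) = 9437/10000 ≈ 0.943700
step 3 [1.5y] swap r/2=715/28429: DF=(1 − 715/28429·(0.970700+0.943700))/(1+715/28429) = 1857/2000 ≈ 0.928500
step 4 [2y] swap r/2=958/37471: DF=(1 − 958/37471·(0.970700+0.943700+0.928500))/(1+958/37471) = 4521/5000 ≈ 0.904200
step 5 [2.5y] bond c/2=13/800: DF=(7706563/8000000 − 13/800·(0.970700+0.943700+0.928500+0.904200))/(1+13/800) = 111/125 ≈ 0.888000
step 6 [3y] bond c/2=1/100: DF=(449143/500000 − 1/100·(0.970700+0.943700+0.928500+0.904200+0.888000))/(1+1/100) = 1687/2000 ≈ 0.843500

1 1/2 9707/10000
2 1 9437/10000
3 3/2 1857/2000
4 2 4521/5000
5 5/2 111/125
6 3 1687/2000
DF(1y) is solved at step 2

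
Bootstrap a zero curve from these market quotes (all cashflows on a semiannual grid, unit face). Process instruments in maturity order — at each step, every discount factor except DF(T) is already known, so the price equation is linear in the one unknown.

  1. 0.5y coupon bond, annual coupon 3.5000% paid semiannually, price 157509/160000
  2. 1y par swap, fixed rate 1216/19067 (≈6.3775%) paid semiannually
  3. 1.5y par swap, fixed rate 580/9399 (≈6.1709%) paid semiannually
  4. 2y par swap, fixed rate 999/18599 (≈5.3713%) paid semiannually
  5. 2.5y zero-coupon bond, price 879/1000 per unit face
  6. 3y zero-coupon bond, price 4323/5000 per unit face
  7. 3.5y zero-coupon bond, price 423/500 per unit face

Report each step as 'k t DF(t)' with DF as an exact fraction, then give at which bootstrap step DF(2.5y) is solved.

1 1/2 387/400
2 1 587/625
3 3/2 913/1000
4 2 9001/10000
5 5/2 879/1000
6 3 4323/5000
7 7/2 423/500
DF(2.5y) is solved at step 5

step 1 [0.5y] bond c/2=7/400: DF=(157509/160000 − 7/400·(0))/(1+7/400) = 387/400 ≈ 0.967500
step 2 [1y] swap r/2=608/19067: DF=(1 − 608/19067·(0.967500))/(1+608/19067) = 587/625 ≈ 0.939200
step 3 [1.5y] swap r/2=290/9399: DF=(1 − 290/9399·(0.967500+0.939200))/(1+290/9399) = 913/1000 ≈ 0.913000
step 4 [2y] swap r/2=999/37198: DF=(1 − 999/37198·(0.967500+0.939200+0.913000))/(1+999/37198) = 9001/10000 ≈ 0.900100
step 5 [2.5y] zero: DF = P = 879/1000 ≈ 0.879000
step 6 [3y] zero: DF = P = 4323/5000 ≈ 0.864600
step 7 [3.5y] zero: DF = P = 423/500 ≈ 0.846000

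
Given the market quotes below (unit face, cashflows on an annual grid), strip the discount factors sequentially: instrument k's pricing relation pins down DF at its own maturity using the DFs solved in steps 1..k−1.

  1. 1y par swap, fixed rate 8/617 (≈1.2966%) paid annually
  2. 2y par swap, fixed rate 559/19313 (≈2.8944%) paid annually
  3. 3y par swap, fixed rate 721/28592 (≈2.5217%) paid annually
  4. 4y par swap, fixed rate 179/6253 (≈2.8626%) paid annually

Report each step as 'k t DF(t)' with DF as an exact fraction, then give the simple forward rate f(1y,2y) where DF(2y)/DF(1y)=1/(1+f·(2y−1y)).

1 1 617/625
2 2 9441/10000
3 3 9279/10000
4 4 4463/5000
f(1y,2y) = ((617/625)/(9441/10000) − 1)/(1) = 431/9441 ≈ 4.5652%

step 1 [1y] swap r/1=8/617: DF=(1 − 8/617·(0))/(1+8/617) = 617/625 ≈ 0.987200
step 2 [2y] swap r/1=559/19313: DF=(1 − 559/19313·(0.987200))/(1+559/19313) = 9441/10000 ≈ 0.944100
step 3 [3y] swap r/1=721/28592: DF=(1 − 721/28592·(0.987200+0.944100))/(1+721/28592) = 9279/10000 ≈ 0.927900
step 4 [4y] swap r/1=179/6253: DF=(1 − 179/6253·(0.987200+0.944100+0.927900))/(1+179/6253) = 4463/5000 ≈ 0.892600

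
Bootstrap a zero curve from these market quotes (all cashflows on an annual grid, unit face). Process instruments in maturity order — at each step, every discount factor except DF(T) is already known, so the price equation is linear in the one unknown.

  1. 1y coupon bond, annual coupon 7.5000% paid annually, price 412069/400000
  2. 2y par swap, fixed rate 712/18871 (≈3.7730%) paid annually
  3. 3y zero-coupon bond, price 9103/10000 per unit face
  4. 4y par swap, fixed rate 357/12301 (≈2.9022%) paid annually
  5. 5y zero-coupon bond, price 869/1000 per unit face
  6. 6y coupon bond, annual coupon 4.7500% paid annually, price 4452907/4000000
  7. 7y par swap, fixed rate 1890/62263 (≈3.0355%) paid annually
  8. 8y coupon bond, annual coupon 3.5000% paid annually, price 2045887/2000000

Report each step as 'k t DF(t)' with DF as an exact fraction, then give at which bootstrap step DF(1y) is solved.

step 1 [1y] bond c/1=3/40: DF=(412069/400000 − 3/40·(0))/(1+3/40) = 9583/10000 ≈ 0.958300
step 2 [2y] swap r/1=712/18871: DF=(1 − 712/18871·(0.958300))/(1+712/18871) = 1161/1250 ≈ 0.928800
step 3 [3y] zero: DF = P = 9103/10000 ≈ 0.910300
step 4 [4y] swap r/1=357/12301: DF=(1 − 357/12301·(0.958300+0.928800+0.910300))/(1+357/12301) = 8929/10000 ≈ 0.892900
step 5 [5y] zero: DF = P = 869/1000 ≈ 0.869000
step 6 [6y] bond c/1=19/400: DF=(4452907/4000000 − 19/400·(0.958300+0.928800+0.910300+0.892900+0.869000))/(1+19/400) = 107/125 ≈ 0.856000
step 7 [7y] swap r/1=1890/62263: DF=(1 − 1890/62263·(0.958300+0.928800+0.910300+0.892900+0.869000+0.856000))/(1+1890/62263) = 811/1000 ≈ 0.811000
step 8 [8y] bond c/1=7/200: DF=(2045887/2000000 − 7/200·(0.958300+0.928800+0.910300+0.892900+0.869000+0.856000+0.811000))/(1+7/200) = 3889/5000 ≈ 0.777800

1 1 9583/10000
2 2 1161/1250
3 3 9103/10000
4 4 8929/10000
5 5 869/1000
6 6 107/125
7 7 811/1000
8 8 3889/5000
DF(1y) is solved at step 1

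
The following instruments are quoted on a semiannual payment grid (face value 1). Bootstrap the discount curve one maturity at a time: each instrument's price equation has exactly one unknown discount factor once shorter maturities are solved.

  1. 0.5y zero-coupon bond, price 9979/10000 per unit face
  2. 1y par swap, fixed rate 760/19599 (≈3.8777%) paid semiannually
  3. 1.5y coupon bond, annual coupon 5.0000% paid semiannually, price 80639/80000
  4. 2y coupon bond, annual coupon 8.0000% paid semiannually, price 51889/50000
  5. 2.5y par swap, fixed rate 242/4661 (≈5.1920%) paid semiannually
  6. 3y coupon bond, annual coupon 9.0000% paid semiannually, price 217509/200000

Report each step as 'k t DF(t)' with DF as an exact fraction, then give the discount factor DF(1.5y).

1 1/2 9979/10000
2 1 481/500
3 3/2 2339/2500
4 2 1773/2000
5 5/2 879/1000
6 3 21/25
DF(1.5y) = 2339/2500 ≈ 0.935600

step 1 [0.5y] zero: DF = P = 9979/10000 ≈ 0.997900
step 2 [1y] swap r/2=380/19599: DF=(1 − 380/19599·(0.997900))/(1+380/19599) = 481/500 ≈ 0.962000
step 3 [1.5y] bond c/2=1/40: DF=(80639/80000 − 1/40·(0.997900+0.962000))/(1+1/40) = 2339/2500 ≈ 0.935600
step 4 [2y] bond c/2=1/25: DF=(51889/50000 − 1/25·(0.997900+0.962000+0.935600))/(1+1/25) = 1773/2000 ≈ 0.886500
step 5 [2.5y] swap r/2=121/4661: DF=(1 − 121/4661·(0.997900+0.962000+0.935600+0.886500))/(1+121/4661) = 879/1000 ≈ 0.879000
step 6 [3y] bond c/2=9/200: DF=(217509/200000 − 9/200·(0.997900+0.962000+0.935600+0.886500+0.879000))/(1+9/200) = 21/25 ≈ 0.840000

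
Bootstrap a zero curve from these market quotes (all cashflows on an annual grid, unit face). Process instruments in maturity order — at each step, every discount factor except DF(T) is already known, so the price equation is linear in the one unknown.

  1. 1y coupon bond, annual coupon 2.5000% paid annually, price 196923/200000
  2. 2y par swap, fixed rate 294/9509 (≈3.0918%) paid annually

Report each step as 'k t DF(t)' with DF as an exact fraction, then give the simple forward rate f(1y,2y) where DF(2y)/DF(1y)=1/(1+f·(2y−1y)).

1 1 4803/5000
2 2 2353/2500
f(1y,2y) = ((4803/5000)/(2353/2500) − 1)/(1) = 97/4706 ≈ 2.0612%

step 1 [1y] bond c/1=1/40: DF=(196923/200000 − 1/40·(0))/(1+1/40) = 4803/5000 ≈ 0.960600
step 2 [2y] swap r/1=294/9509: DF=(1 − 294/9509·(0.960600))/(1+294/9509) = 2353/2500 ≈ 0.941200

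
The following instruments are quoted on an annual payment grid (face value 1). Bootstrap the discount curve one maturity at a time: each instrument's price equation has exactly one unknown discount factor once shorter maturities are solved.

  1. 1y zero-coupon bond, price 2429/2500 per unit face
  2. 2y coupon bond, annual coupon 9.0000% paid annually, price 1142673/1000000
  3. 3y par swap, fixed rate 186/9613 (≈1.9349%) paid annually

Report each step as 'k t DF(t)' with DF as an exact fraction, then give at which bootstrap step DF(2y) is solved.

1 1 2429/2500
2 2 9681/10000
3 3 4721/5000
DF(2y) is solved at step 2

step 1 [1y] zero: DF = P = 2429/2500 ≈ 0.971600
step 2 [2y] bond c/1=9/100: DF=(1142673/1000000 − 9/100·(0.971600))/(1+9/100) = 9681/10000 ≈ 0.968100
step 3 [3y] swap r/1=186/9613: DF=(1 − 186/9613·(0.971600+0.968100))/(1+186/9613) = 4721/5000 ≈ 0.944200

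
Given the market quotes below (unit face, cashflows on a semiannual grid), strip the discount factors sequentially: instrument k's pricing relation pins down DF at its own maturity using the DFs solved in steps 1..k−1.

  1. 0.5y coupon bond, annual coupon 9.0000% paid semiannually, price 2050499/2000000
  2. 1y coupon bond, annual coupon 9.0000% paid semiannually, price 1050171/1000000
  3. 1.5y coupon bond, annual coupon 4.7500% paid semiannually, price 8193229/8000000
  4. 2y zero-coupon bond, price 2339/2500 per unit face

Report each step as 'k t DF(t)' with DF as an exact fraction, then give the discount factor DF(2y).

step 1 [0.5y] bond c/2=9/200: DF=(2050499/2000000 − 9/200·(0))/(1+9/200) = 9811/10000 ≈ 0.981100
step 2 [1y] bond c/2=9/200: DF=(1050171/1000000 − 9/200·(0.981100))/(1+9/200) = 9627/10000 ≈ 0.962700
step 3 [1.5y] bond c/2=19/800: DF=(8193229/8000000 − 19/800·(0.981100+0.962700))/(1+19/800) = 9553/10000 ≈ 0.955300
step 4 [2y] zero: DF = P = 2339/2500 ≈ 0.935600

1 1/2 9811/10000
2 1 9627/10000
3 3/2 9553/10000
4 2 2339/2500
DF(2y) = 2339/2500 ≈ 0.935600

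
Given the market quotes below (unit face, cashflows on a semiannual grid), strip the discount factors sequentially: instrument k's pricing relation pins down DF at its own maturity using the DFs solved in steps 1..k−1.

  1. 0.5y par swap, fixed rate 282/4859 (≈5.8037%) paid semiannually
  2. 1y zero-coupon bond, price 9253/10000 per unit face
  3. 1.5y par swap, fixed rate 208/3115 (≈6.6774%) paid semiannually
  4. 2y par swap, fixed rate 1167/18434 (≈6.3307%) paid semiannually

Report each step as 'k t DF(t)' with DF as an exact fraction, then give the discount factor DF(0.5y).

step 1 [0.5y] swap r/2=141/4859: DF=(1 − 141/4859·(0))/(1+141/4859) = 4859/5000 ≈ 0.971800
step 2 [1y] zero: DF = P = 9253/10000 ≈ 0.925300
step 3 [1.5y] swap r/2=104/3115: DF=(1 − 104/3115·(0.971800+0.925300))/(1+104/3115) = 1133/1250 ≈ 0.906400
step 4 [2y] swap r/2=1167/36868: DF=(1 − 1167/36868·(0.971800+0.925300+0.906400))/(1+1167/36868) = 8833/10000 ≈ 0.883300

1 1/2 4859/5000
2 1 9253/10000
3 3/2 1133/1250
4 2 8833/10000
DF(0.5y) = 4859/5000 ≈ 0.971800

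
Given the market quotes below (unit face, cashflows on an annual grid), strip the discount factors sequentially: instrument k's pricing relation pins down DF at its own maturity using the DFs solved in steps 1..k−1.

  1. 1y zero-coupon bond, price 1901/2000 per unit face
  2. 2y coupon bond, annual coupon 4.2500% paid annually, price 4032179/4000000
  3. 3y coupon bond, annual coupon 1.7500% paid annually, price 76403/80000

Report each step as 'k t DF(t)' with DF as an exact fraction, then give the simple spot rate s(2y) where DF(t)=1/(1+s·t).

step 1 [1y] zero: DF = P = 1901/2000 ≈ 0.950500
step 2 [2y] bond c/1=17/400: DF=(4032179/4000000 − 17/400·(0.950500))/(1+17/400) = 4641/5000 ≈ 0.928200
step 3 [3y] bond c/1=7/400: DF=(76403/80000 − 7/400·(0.950500+0.928200))/(1+7/400) = 9063/10000 ≈ 0.906300

1 1 1901/2000
2 2 4641/5000
3 3 9063/10000
s(2y) = (1/(4641/5000) − 1)/(2) = 359/9282 ≈ 3.8677%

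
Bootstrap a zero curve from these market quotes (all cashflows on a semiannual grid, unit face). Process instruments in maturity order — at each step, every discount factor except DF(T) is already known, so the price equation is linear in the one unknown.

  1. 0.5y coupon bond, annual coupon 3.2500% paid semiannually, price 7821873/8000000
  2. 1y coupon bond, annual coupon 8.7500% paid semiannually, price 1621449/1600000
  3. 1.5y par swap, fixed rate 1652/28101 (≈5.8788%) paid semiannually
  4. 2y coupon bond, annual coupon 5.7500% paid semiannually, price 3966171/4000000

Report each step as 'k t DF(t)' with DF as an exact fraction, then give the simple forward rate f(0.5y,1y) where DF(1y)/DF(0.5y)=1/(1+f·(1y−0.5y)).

1 1/2 9621/10000
2 1 4653/5000
3 3/2 4587/5000
4 2 8853/10000
f(0.5y,1y) = ((9621/10000)/(4653/5000) − 1)/(1/2) = 35/517 ≈ 6.7698%

step 1 [0.5y] bond c/2=13/800: DF=(7821873/8000000 − 13/800·(0))/(1+13/800) = 9621/10000 ≈ 0.962100
step 2 [1y] bond c/2=7/160: DF=(1621449/1600000 − 7/160·(0.962100))/(1+7/160) = 4653/5000 ≈ 0.930600
step 3 [1.5y] swap r/2=826/28101: DF=(1 − 826/28101·(0.962100+0.930600))/(1+826/28101) = 4587/5000 ≈ 0.917400
step 4 [2y] bond c/2=23/800: DF=(3966171/4000000 − 23/800·(0.962100+0.930600+0.917400))/(1+23/800) = 8853/10000 ≈ 0.885300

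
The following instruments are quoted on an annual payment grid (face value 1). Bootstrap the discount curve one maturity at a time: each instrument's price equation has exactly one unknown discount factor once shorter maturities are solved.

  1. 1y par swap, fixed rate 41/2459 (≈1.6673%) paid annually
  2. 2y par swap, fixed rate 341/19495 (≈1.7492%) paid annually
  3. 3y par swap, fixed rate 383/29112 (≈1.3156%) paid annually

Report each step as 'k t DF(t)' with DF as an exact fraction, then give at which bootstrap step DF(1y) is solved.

step 1 [1y] swap r/1=41/2459: DF=(1 − 41/2459·(0))/(1+41/2459) = 2459/2500 ≈ 0.983600
step 2 [2y] swap r/1=341/19495: DF=(1 − 341/19495·(0.983600))/(1+341/19495) = 9659/10000 ≈ 0.965900
step 3 [3y] swap r/1=383/29112: DF=(1 − 383/29112·(0.983600+0.965900))/(1+383/29112) = 9617/10000 ≈ 0.961700

1 1 2459/2500
2 2 9659/10000
3 3 9617/10000
DF(1y) is solved at step 1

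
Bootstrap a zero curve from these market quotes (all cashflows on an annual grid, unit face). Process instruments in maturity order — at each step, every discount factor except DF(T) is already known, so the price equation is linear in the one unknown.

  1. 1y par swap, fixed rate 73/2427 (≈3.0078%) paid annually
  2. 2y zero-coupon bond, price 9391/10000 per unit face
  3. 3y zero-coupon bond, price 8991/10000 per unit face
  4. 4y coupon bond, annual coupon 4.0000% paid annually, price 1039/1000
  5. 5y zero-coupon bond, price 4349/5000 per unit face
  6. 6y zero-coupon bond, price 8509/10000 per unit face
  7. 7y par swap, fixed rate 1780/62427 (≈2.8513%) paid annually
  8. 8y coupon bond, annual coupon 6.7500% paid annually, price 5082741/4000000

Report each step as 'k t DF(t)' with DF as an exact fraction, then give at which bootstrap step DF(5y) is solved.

step 1 [1y] swap r/1=73/2427: DF=(1 − 73/2427·(0))/(1+73/2427) = 2427/2500 ≈ 0.970800
step 2 [2y] zero: DF = P = 9391/10000 ≈ 0.939100
step 3 [3y] zero: DF = P = 8991/10000 ≈ 0.899100
step 4 [4y] bond c/1=1/25: DF=(1039/1000 − 1/25·(0.970800+0.939100+0.899100))/(1+1/25) = 891/1000 ≈ 0.891000
step 5 [5y] zero: DF = P = 4349/5000 ≈ 0.869800
step 6 [6y] zero: DF = P = 8509/10000 ≈ 0.850900
step 7 [7y] swap r/1=1780/62427: DF=(1 − 1780/62427·(0.970800+0.939100+0.899100+0.891000+0.869800+0.850900))/(1+1780/62427) = 411/500 ≈ 0.822000
step 8 [8y] bond c/1=27/400: DF=(5082741/4000000 − 27/400·(0.970800+0.939100+0.899100+0.891000+0.869800+0.850900+0.822000))/(1+27/400) = 1989/2500 ≈ 0.795600

1 1 2427/2500
2 2 9391/10000
3 3 8991/10000
4 4 891/1000
5 5 4349/5000
6 6 8509/10000
7 7 411/500
8 8 1989/2500
DF(5y) is solved at step 5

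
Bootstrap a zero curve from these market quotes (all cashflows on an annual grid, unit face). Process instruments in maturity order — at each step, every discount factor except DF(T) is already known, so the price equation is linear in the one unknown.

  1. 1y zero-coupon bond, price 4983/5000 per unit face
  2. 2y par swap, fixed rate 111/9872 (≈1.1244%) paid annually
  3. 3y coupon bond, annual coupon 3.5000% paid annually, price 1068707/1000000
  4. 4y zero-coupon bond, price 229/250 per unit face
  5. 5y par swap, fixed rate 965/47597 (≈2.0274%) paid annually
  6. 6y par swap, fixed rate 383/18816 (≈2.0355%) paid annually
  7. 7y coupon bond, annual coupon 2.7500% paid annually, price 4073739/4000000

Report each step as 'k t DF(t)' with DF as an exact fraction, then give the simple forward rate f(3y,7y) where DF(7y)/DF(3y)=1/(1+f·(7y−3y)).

1 1 4983/5000
2 2 4889/5000
3 3 4829/5000
4 4 229/250
5 5 1807/2000
6 6 8851/10000
7 7 8401/10000
f(3y,7y) = ((4829/5000)/(8401/10000) − 1)/(4) = 1257/33604 ≈ 3.7406%

step 1 [1y] zero: DF = P = 4983/5000 ≈ 0.996600
step 2 [2y] swap r/1=111/9872: DF=(1 − 111/9872·(0.996600))/(1+111/9872) = 4889/5000 ≈ 0.977800
step 3 [3y] bond c/1=7/200: DF=(1068707/1000000 − 7/200·(0.996600+0.977800))/(1+7/200) = 4829/5000 ≈ 0.965800
step 4 [4y] zero: DF = P = 229/250 ≈ 0.916000
step 5 [5y] swap r/1=965/47597: DF=(1 − 965/47597·(0.996600+0.977800+0.965800+0.916000))/(1+965/47597) = 1807/2000 ≈ 0.903500
step 6 [6y] swap r/1=383/18816: DF=(1 − 383/18816·(0.996600+0.977800+0.965800+0.916000+0.903500))/(1+383/18816) = 8851/10000 ≈ 0.885100
step 7 [7y] bond c/1=11/400: DF=(4073739/4000000 − 11/400·(0.996600+0.977800+0.965800+0.916000+0.903500+0.885100))/(1+11/400) = 8401/10000 ≈ 0.840100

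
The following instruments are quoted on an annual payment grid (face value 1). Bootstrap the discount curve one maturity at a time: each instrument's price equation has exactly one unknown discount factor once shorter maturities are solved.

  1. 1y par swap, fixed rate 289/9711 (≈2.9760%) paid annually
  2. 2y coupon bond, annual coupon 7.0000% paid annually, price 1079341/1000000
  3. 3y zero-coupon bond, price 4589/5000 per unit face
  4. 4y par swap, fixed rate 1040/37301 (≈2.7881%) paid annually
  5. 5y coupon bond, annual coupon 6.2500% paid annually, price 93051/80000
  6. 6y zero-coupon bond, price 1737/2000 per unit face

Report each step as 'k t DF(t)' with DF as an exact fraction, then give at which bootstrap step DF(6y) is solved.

step 1 [1y] swap r/1=289/9711: DF=(1 − 289/9711·(0))/(1+289/9711) = 9711/10000 ≈ 0.971100
step 2 [2y] bond c/1=7/100: DF=(1079341/1000000 − 7/100·(0.971100))/(1+7/100) = 2363/2500 ≈ 0.945200
step 3 [3y] zero: DF = P = 4589/5000 ≈ 0.917800
step 4 [4y] swap r/1=1040/37301: DF=(1 − 1040/37301·(0.971100+0.945200+0.917800))/(1+1040/37301) = 112/125 ≈ 0.896000
step 5 [5y] bond c/1=1/16: DF=(93051/80000 − 1/16·(0.971100+0.945200+0.917800+0.896000))/(1+1/16) = 8753/10000 ≈ 0.875300
step 6 [6y] zero: DF = P = 1737/2000 ≈ 0.868500

1 1 9711/10000
2 2 2363/2500
3 3 4589/5000
4 4 112/125
5 5 8753/10000
6 6 1737/2000
DF(6y) is solved at step 6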